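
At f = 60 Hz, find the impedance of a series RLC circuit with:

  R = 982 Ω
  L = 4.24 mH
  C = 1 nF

Step 1 — Angular frequency: ω = 2π·f = 2π·60 = 377 rad/s.
Step 2 — Component impedances:
  R: Z = R = 982 Ω
  L: Z = jωL = j·377·0.00424 = 0 + j1.598 Ω
  C: Z = 1/(jωC) = -j/(ω·C) = 0 - j2.653e+06 Ω
Step 3 — Series combination: Z_total = R + L + C = 982 - j2.653e+06 Ω = 2.653e+06∠-90.0° Ω.

Z = 982 - j2.653e+06 Ω = 2.653e+06∠-90.0° Ω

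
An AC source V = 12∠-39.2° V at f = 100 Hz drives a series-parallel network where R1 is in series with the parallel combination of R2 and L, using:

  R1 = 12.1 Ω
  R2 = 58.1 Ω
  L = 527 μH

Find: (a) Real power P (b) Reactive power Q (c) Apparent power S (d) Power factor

Step 1 — Angular frequency: ω = 2π·f = 2π·100 = 628.3 rad/s.
Step 2 — Component impedances:
  R1: Z = R = 12.1 Ω
  R2: Z = R = 58.1 Ω
  L: Z = jωL = j·628.3·0.000527 = 0 + j0.3311 Ω
Step 3 — Parallel branch: R2 || L = 1/(1/R2 + 1/L) = 0.001887 + j0.3311 Ω.
Step 4 — Series with R1: Z_total = R1 + (R2 || L) = 12.1 + j0.3311 Ω = 12.11∠1.6° Ω.
Step 5 — Source phasor: V = 12∠-39.2° V = 9.299 - j7.584 V.
Step 6 — Current: I = V / Z = 0.7507 - j0.6472 A = 0.9912∠-40.8° A.
Step 7 — Complex power: S = V·I* = 11.89 + j0.3253 VA.
Step 8 — Real power: P = Re(S) = 11.89 W.
Step 9 — Reactive power: Q = Im(S) = 0.3253 VAR.
Step 10 — Apparent power: |S| = 11.89 VA.
Step 11 — Power factor: PF = P/|S| = 0.9996 (lagging).

(a) P = 11.89 W  (b) Q = 0.3253 VAR  (c) S = 11.89 VA  (d) PF = 0.9996 (lagging)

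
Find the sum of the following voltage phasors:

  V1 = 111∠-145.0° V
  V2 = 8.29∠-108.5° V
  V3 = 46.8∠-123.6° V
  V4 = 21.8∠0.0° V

Step 1 — Convert each phasor to rectangular form:
  V1 = 111·(cos(-145.0°) + j·sin(-145.0°)) = -90.93 - j63.67 V
  V2 = 8.29·(cos(-108.5°) + j·sin(-108.5°)) = -2.63 - j7.862 V
  V3 = 46.8·(cos(-123.6°) + j·sin(-123.6°)) = -25.9 - j38.98 V
  V4 = 21.8·(cos(0.0°) + j·sin(0.0°)) = 21.8 V
Step 2 — Sum components: V_total = -97.66 - j110.5 V.
Step 3 — Convert to polar: |V_total| = 147.5 V, ∠V_total = -131.5°.

V_total = 147.5∠-131.5° V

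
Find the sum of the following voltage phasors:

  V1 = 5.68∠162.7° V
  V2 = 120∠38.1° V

Step 1 — Convert each phasor to rectangular form:
  V1 = 5.68·(cos(162.7°) + j·sin(162.7°)) = -5.423 + j1.689 V
  V2 = 120·(cos(38.1°) + j·sin(38.1°)) = 94.43 + j74.04 V
Step 2 — Sum components: V_total = 89.01 + j75.73 V.
Step 3 — Convert to polar: |V_total| = 116.9 V, ∠V_total = 40.4°.

V_total = 116.9∠40.4° V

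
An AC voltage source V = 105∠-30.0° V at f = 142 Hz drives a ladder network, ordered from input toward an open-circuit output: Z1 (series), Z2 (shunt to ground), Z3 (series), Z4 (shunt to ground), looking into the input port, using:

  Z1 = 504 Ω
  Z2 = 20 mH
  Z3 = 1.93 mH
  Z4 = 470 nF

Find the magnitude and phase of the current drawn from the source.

Step 1 — Angular frequency: ω = 2π·f = 2π·142 = 892.2 rad/s.
Step 2 — Component impedances:
  Z1: Z = R = 504 Ω
  Z2: Z = jωL = j·892.2·0.02 = 0 + j17.84 Ω
  Z3: Z = jωL = j·892.2·0.00193 = 0 + j1.722 Ω
  Z4: Z = 1/(jωC) = -j/(ω·C) = 0 - j2385 Ω
Step 3 — Ladder network (open output): work backward from the far end, alternating series and parallel combinations. Z_in = 504 + j17.98 Ω = 504.3∠2.0° Ω.
Step 4 — Source phasor: V = 105∠-30.0° V = 90.93 - j52.5 V.
Step 5 — Ohm's law: I = V / Z_total = (90.93 - j52.5) / (504 + j17.98) = 0.1765 - j0.1105 A.
Step 6 — Convert to polar: |I| = 0.2082 A, ∠I = -32.0°.

I = 0.2082∠-32.0° A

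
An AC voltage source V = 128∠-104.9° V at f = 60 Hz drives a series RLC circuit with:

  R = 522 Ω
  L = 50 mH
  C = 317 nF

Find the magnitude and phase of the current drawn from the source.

Step 1 — Angular frequency: ω = 2π·f = 2π·60 = 377 rad/s.
Step 2 — Component impedances:
  R: Z = R = 522 Ω
  L: Z = jωL = j·377·0.05 = 0 + j18.85 Ω
  C: Z = 1/(jωC) = -j/(ω·C) = 0 - j8368 Ω
Step 3 — Series combination: Z_total = R + L + C = 522 - j8349 Ω = 8365∠-86.4° Ω.
Step 4 — Source phasor: V = 128∠-104.9° V = -32.91 - j123.7 V.
Step 5 — Ohm's law: I = V / Z_total = (-32.91 - j123.7) / (522 - j8349) = 0.01451 - j0.00485 A.
Step 6 — Convert to polar: |I| = 0.0153 A, ∠I = -18.5°.

I = 0.0153∠-18.5° A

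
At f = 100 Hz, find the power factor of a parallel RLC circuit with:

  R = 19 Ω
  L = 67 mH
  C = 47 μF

Step 1 — Angular frequency: ω = 2π·f = 2π·100 = 628.3 rad/s.
Step 2 — Component impedances:
  R: Z = R = 19 Ω
  L: Z = jωL = j·628.3·0.067 = 0 + j42.1 Ω
  C: Z = 1/(jωC) = -j/(ω·C) = 0 - j33.86 Ω
Step 3 — Parallel combination: 1/Z_total = 1/R + 1/L + 1/C; Z_total = 18.77 - j2.06 Ω = 18.89∠-6.3° Ω.
Step 4 — Power factor: PF = cos(φ) = Re(Z)/|Z| = 18.774/18.887 = 0.994.
Step 5 — Type: Im(Z) = -2.06 ⇒ leading (phase φ = -6.3°).

PF = 0.994 (leading, φ = -6.3°)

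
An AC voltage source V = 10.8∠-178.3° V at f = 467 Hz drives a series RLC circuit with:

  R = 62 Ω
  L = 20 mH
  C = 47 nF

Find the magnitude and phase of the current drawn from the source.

Step 1 — Angular frequency: ω = 2π·f = 2π·467 = 2934 rad/s.
Step 2 — Component impedances:
  R: Z = R = 62 Ω
  L: Z = jωL = j·2934·0.02 = 0 + j58.68 Ω
  C: Z = 1/(jωC) = -j/(ω·C) = 0 - j7251 Ω
Step 3 — Series combination: Z_total = R + L + C = 62 - j7192 Ω = 7193∠-89.5° Ω.
Step 4 — Source phasor: V = 10.8∠-178.3° V = -10.8 - j0.3204 V.
Step 5 — Ohm's law: I = V / Z_total = (-10.8 - j0.3204) / (62 - j7192) = 3.161e-05 - j0.001501 A.
Step 6 — Convert to polar: |I| = 0.001502 A, ∠I = -88.8°.

I = 0.001502∠-88.8° A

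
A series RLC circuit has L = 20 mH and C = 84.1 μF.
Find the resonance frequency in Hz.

Step 1 — Resonance condition Im(Z)=0 gives ω₀ = 1/√(LC).
Step 2 — ω₀ = 1/√(0.02·8.41e-05) = 771.1 rad/s.
Step 3 — f₀ = ω₀/(2π) = 122.7 Hz.

f₀ = 122.7 Hz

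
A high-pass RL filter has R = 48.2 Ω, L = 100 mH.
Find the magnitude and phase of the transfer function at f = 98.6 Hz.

Step 1 — Angular frequency: ω = 2π·98.6 = 619.5 rad/s.
Step 2 — Transfer function: H(jω) = jωL/(R + jωL).
Step 3 — Numerator jωL = j·61.95; denominator R + jωL = 48.2 + j61.95.
Step 4 — H = 0.6229 + j0.4847.
Step 5 — Magnitude: |H| = 0.7893 (-2.1 dB); phase: φ = 37.9°.

|H| = 0.7893 (-2.1 dB), φ = 37.9°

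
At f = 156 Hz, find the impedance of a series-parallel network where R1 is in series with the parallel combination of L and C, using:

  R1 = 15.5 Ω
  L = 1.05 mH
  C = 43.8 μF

Step 1 — Angular frequency: ω = 2π·f = 2π·156 = 980.2 rad/s.
Step 2 — Component impedances:
  R1: Z = R = 15.5 Ω
  L: Z = jωL = j·980.2·0.00105 = 0 + j1.029 Ω
  C: Z = 1/(jωC) = -j/(ω·C) = 0 - j23.29 Ω
Step 3 — Parallel branch: L || C = 1/(1/L + 1/C) = 0 + j1.077 Ω.
Step 4 — Series with R1: Z_total = R1 + (L || C) = 15.5 + j1.077 Ω = 15.54∠4.0° Ω.

Z = 15.5 + j1.077 Ω = 15.54∠4.0° Ω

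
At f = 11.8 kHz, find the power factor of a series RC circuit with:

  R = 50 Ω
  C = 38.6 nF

Step 1 — Angular frequency: ω = 2π·f = 2π·1.18e+04 = 7.414e+04 rad/s.
Step 2 — Component impedances:
  R: Z = R = 50 Ω
  C: Z = 1/(jωC) = -j/(ω·C) = 0 - j349.4 Ω
Step 3 — Series combination: Z_total = R + C = 50 - j349.4 Ω = 353∠-81.9° Ω.
Step 4 — Power factor: PF = cos(φ) = Re(Z)/|Z| = 50/352.98 = 0.1417.
Step 5 — Type: Im(Z) = -349.4 ⇒ leading (phase φ = -81.9°).

PF = 0.1417 (leading, φ = -81.9°)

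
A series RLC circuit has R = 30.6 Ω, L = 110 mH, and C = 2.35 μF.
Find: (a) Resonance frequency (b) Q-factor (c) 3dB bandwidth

Step 1 — Resonance: ω₀ = 1/√(LC) = 1/√(0.11·2.35e-06) = 1967 rad/s.
Step 2 — f₀ = ω₀/(2π) = 313 Hz.
Step 3 — Series Q: Q = ω₀L/R = 1967·0.11/30.6 = 7.07.
Step 4 — Bandwidth: Δω = ω₀/Q = 278.2 rad/s; BW = Δω/(2π) = 44.27 Hz.

(a) f₀ = 313 Hz  (b) Q = 7.07  (c) BW = 44.27 Hz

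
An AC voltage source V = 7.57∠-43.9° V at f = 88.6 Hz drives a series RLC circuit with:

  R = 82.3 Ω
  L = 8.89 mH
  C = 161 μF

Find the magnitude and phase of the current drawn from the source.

Step 1 — Angular frequency: ω = 2π·f = 2π·88.6 = 556.7 rad/s.
Step 2 — Component impedances:
  R: Z = R = 82.3 Ω
  L: Z = jωL = j·556.7·0.00889 = 0 + j4.949 Ω
  C: Z = 1/(jωC) = -j/(ω·C) = 0 - j11.16 Ω
Step 3 — Series combination: Z_total = R + L + C = 82.3 - j6.208 Ω = 82.53∠-4.3° Ω.
Step 4 — Source phasor: V = 7.57∠-43.9° V = 5.455 - j5.249 V.
Step 5 — Ohm's law: I = V / Z_total = (5.455 - j5.249) / (82.3 - j6.208) = 0.07069 - j0.05845 A.
Step 6 — Convert to polar: |I| = 0.09172 A, ∠I = -39.6°.

I = 0.09172∠-39.6° A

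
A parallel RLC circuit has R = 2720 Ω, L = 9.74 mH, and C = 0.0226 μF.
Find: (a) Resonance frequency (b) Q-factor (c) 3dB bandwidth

Step 1 — Resonance: ω₀ = 1/√(LC) = 1/√(0.00974·2.26e-08) = 6.74e+04 rad/s.
Step 2 — f₀ = ω₀/(2π) = 1.073e+04 Hz.
Step 3 — Parallel Q: Q = R/(ω₀L) = 2720/(6.74e+04·0.00974) = 4.143.
Step 4 — Bandwidth: Δω = ω₀/Q = 1.627e+04 rad/s; BW = Δω/(2π) = 2589 Hz.

(a) f₀ = 1.073e+04 Hz  (b) Q = 4.143  (c) BW = 2589 Hz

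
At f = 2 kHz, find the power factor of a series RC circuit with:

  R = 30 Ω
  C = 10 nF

Step 1 — Angular frequency: ω = 2π·f = 2π·2000 = 1.257e+04 rad/s.
Step 2 — Component impedances:
  R: Z = R = 30 Ω
  C: Z = 1/(jωC) = -j/(ω·C) = 0 - j7958 Ω
Step 3 — Series combination: Z_total = R + C = 30 - j7958 Ω = 7958∠-89.8° Ω.
Step 4 — Power factor: PF = cos(φ) = Re(Z)/|Z| = 30/7958 = 0.00377.
Step 5 — Type: Im(Z) = -7958 ⇒ leading (phase φ = -89.8°).

PF = 0.00377 (leading, φ = -89.8°)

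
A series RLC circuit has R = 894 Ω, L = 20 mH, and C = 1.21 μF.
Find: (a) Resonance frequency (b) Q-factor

Step 1 — Resonance condition Im(Z)=0 gives ω₀ = 1/√(LC).
Step 2 — ω₀ = 1/√(0.02·1.21e-06) = 6428 rad/s.
Step 3 — f₀ = ω₀/(2π) = 1023 Hz.
Step 4 — Series Q: Q = ω₀L/R = 6428·0.02/894 = 0.1438.

(a) f₀ = 1023 Hz  (b) Q = 0.1438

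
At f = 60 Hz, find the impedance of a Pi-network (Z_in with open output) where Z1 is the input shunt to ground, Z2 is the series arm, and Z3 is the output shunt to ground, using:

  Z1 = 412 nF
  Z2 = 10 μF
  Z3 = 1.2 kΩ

Step 1 — Angular frequency: ω = 2π·f = 2π·60 = 377 rad/s.
Step 2 — Component impedances:
  Z1: Z = 1/(jωC) = -j/(ω·C) = 0 - j6438 Ω
  Z2: Z = 1/(jωC) = -j/(ω·C) = 0 - j265.3 Ω
  Z3: Z = R = 1200 Ω
Step 3 — With open output, the series arm Z2 and the output shunt Z3 appear in series to ground: Z2 + Z3 = 1200 - j265.3 Ω.
Step 4 — Parallel with input shunt Z1: Z_in = Z1 || (Z2 + Z3) = 1073 - j446.8 Ω = 1162∠-22.6° Ω.

Z = 1073 - j446.8 Ω = 1162∠-22.6° Ω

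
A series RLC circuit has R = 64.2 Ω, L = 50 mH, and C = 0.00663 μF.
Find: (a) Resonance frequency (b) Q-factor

Step 1 — Resonance condition Im(Z)=0 gives ω₀ = 1/√(LC).
Step 2 — ω₀ = 1/√(0.05·6.63e-09) = 5.492e+04 rad/s.
Step 3 — f₀ = ω₀/(2π) = 8741 Hz.
Step 4 — Series Q: Q = ω₀L/R = 5.492e+04·0.05/64.2 = 42.78.

(a) f₀ = 8741 Hz  (b) Q = 42.78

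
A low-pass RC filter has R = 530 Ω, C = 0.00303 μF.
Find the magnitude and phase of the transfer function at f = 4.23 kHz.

Step 1 — Angular frequency: ω = 2π·4230 = 2.658e+04 rad/s.
Step 2 — Transfer function: H(jω) = 1/(1 + jωRC).
Step 3 — Denominator: 1 + jωRC = 1 + j·2.658e+04·530·3.03e-09 = 1 + j0.04268.
Step 4 — H = 0.9982 - j0.0426.
Step 5 — Magnitude: |H| = 0.9991 (-0.0 dB); phase: φ = -2.4°.

|H| = 0.9991 (-0.0 dB), φ = -2.4°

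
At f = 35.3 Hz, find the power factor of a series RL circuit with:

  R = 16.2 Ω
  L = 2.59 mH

Step 1 — Angular frequency: ω = 2π·f = 2π·35.3 = 221.8 rad/s.
Step 2 — Component impedances:
  R: Z = R = 16.2 Ω
  L: Z = jωL = j·221.8·0.00259 = 0 + j0.5745 Ω
Step 3 — Series combination: Z_total = R + L = 16.2 + j0.5745 Ω = 16.21∠2.0° Ω.
Step 4 — Power factor: PF = cos(φ) = Re(Z)/|Z| = 16.2/16.21 = 0.9994.
Step 5 — Type: Im(Z) = 0.5745 ⇒ lagging (phase φ = 2.0°).

PF = 0.9994 (lagging, φ = 2.0°)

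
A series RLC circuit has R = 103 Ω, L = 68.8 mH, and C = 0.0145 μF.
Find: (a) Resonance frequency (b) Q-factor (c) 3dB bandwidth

Step 1 — Resonance condition Im(Z)=0 gives ω₀ = 1/√(LC).
Step 2 — ω₀ = 1/√(0.0688·1.45e-08) = 3.166e+04 rad/s.
Step 3 — f₀ = ω₀/(2π) = 5039 Hz.
Step 4 — Series Q: Q = ω₀L/R = 3.166e+04·0.0688/103 = 21.15.
Step 5 — 3dB bandwidth: Δω = ω₀/Q = 1497 rad/s; BW = Δω/(2π) = 238.3 Hz.

(a) f₀ = 5039 Hz  (b) Q = 21.15  (c) BW = 238.3 Hz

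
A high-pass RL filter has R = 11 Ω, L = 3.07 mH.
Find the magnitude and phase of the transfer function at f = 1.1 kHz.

Step 1 — Angular frequency: ω = 2π·1100 = 6912 rad/s.
Step 2 — Transfer function: H(jω) = jωL/(R + jωL).
Step 3 — Numerator jωL = j·21.22; denominator R + jωL = 11 + j21.22.
Step 4 — H = 0.7882 + j0.4086.
Step 5 — Magnitude: |H| = 0.8878 (-1.0 dB); phase: φ = 27.4°.

|H| = 0.8878 (-1.0 dB), φ = 27.4°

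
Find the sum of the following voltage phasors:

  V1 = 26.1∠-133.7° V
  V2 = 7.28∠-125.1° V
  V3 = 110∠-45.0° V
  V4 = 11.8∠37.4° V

Step 1 — Convert each phasor to rectangular form:
  V1 = 26.1·(cos(-133.7°) + j·sin(-133.7°)) = -18.03 - j18.87 V
  V2 = 7.28·(cos(-125.1°) + j·sin(-125.1°)) = -4.186 - j5.956 V
  V3 = 110·(cos(-45.0°) + j·sin(-45.0°)) = 77.78 - j77.78 V
  V4 = 11.8·(cos(37.4°) + j·sin(37.4°)) = 9.374 + j7.167 V
Step 2 — Sum components: V_total = 64.94 - j95.44 V.
Step 3 — Convert to polar: |V_total| = 115.4 V, ∠V_total = -55.8°.

V_total = 115.4∠-55.8° V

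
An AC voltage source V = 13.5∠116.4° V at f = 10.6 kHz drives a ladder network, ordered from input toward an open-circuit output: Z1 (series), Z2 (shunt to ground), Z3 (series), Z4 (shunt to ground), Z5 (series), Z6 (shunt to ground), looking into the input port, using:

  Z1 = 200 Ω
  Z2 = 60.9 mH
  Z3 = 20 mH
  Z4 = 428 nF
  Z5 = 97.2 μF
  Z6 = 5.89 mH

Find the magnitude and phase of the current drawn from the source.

Step 1 — Angular frequency: ω = 2π·f = 2π·1.06e+04 = 6.66e+04 rad/s.
Step 2 — Component impedances:
  Z1: Z = R = 200 Ω
  Z2: Z = jωL = j·6.66e+04·0.0609 = 0 + j4056 Ω
  Z3: Z = jωL = j·6.66e+04·0.02 = 0 + j1332 Ω
  Z4: Z = 1/(jωC) = -j/(ω·C) = 0 - j35.08 Ω
  Z5: Z = 1/(jωC) = -j/(ω·C) = 0 - j0.1545 Ω
  Z6: Z = jωL = j·6.66e+04·0.00589 = 0 + j392.3 Ω
Step 3 — Ladder network (open output): work backward from the far end, alternating series and parallel combinations. Z_in = 200 + j980.7 Ω = 1001∠78.5° Ω.
Step 4 — Source phasor: V = 13.5∠116.4° V = -6.003 + j12.09 V.
Step 5 — Ohm's law: I = V / Z_total = (-6.003 + j12.09) / (200 + j980.7) = 0.01064 + j0.00829 A.
Step 6 — Convert to polar: |I| = 0.01349 A, ∠I = 37.9°.

I = 0.01349∠37.9° A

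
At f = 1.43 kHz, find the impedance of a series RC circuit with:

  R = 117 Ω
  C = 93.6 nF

Step 1 — Angular frequency: ω = 2π·f = 2π·1430 = 8985 rad/s.
Step 2 — Component impedances:
  R: Z = R = 117 Ω
  C: Z = 1/(jωC) = -j/(ω·C) = 0 - j1189 Ω
Step 3 — Series combination: Z_total = R + C = 117 - j1189 Ω = 1195∠-84.4° Ω.

Z = 117 - j1189 Ω = 1195∠-84.4° Ω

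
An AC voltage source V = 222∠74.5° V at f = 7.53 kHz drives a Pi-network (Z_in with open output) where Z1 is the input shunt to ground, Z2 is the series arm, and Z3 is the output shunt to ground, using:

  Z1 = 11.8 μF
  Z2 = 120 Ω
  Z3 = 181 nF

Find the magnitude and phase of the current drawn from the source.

Step 1 — Angular frequency: ω = 2π·f = 2π·7530 = 4.731e+04 rad/s.
Step 2 — Component impedances:
  Z1: Z = 1/(jωC) = -j/(ω·C) = 0 - j1.791 Ω
  Z2: Z = R = 120 Ω
  Z3: Z = 1/(jωC) = -j/(ω·C) = 0 - j116.8 Ω
Step 3 — With open output, the series arm Z2 and the output shunt Z3 appear in series to ground: Z2 + Z3 = 120 - j116.8 Ω.
Step 4 — Parallel with input shunt Z1: Z_in = Z1 || (Z2 + Z3) = 0.01353 - j1.778 Ω = 1.778∠-89.6° Ω.
Step 5 — Source phasor: V = 222∠74.5° V = 59.33 + j213.9 V.
Step 6 — Ohm's law: I = V / Z_total = (59.33 + j213.9) / (0.01353 - j1.778) = -120.1 + j34.28 A.
Step 7 — Convert to polar: |I| = 124.9 A, ∠I = 164.1°.

I = 124.9∠164.1° A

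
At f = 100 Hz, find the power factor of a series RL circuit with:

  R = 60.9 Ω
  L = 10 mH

Step 1 — Angular frequency: ω = 2π·f = 2π·100 = 628.3 rad/s.
Step 2 — Component impedances:
  R: Z = R = 60.9 Ω
  L: Z = jωL = j·628.3·0.01 = 0 + j6.283 Ω
Step 3 — Series combination: Z_total = R + L = 60.9 + j6.283 Ω = 61.22∠5.9° Ω.
Step 4 — Power factor: PF = cos(φ) = Re(Z)/|Z| = 60.9/61.223 = 0.9947.
Step 5 — Type: Im(Z) = 6.283 ⇒ lagging (phase φ = 5.9°).

PF = 0.9947 (lagging, φ = 5.9°)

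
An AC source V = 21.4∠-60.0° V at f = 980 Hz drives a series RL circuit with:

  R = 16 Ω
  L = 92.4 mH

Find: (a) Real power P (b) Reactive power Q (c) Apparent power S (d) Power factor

Step 1 — Angular frequency: ω = 2π·f = 2π·980 = 6158 rad/s.
Step 2 — Component impedances:
  R: Z = R = 16 Ω
  L: Z = jωL = j·6158·0.0924 = 0 + j569 Ω
Step 3 — Series combination: Z_total = R + L = 16 + j569 Ω = 569.2∠88.4° Ω.
Step 4 — Source phasor: V = 21.4∠-60.0° V = 10.7 - j18.53 V.
Step 5 — Current: I = V / Z = -0.03202 - j0.01971 A = 0.0376∠-148.4° A.
Step 6 — Complex power: S = V·I* = 0.02262 + j0.8043 VA.
Step 7 — Real power: P = Re(S) = 0.02262 W.
Step 8 — Reactive power: Q = Im(S) = 0.8043 VAR.
Step 9 — Apparent power: |S| = 0.8046 VA.
Step 10 — Power factor: PF = P/|S| = 0.02811 (lagging).

(a) P = 0.02262 W  (b) Q = 0.8043 VAR  (c) S = 0.8046 VA  (d) PF = 0.02811 (lagging)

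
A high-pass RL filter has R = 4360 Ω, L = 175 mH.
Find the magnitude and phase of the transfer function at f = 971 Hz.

Step 1 — Angular frequency: ω = 2π·971 = 6101 rad/s.
Step 2 — Transfer function: H(jω) = jωL/(R + jωL).
Step 3 — Numerator jωL = j·1068; denominator R + jωL = 4360 + j1068.
Step 4 — H = 0.05657 + j0.231.
Step 5 — Magnitude: |H| = 0.2379 (-12.5 dB); phase: φ = 76.2°.

|H| = 0.2379 (-12.5 dB), φ = 76.2°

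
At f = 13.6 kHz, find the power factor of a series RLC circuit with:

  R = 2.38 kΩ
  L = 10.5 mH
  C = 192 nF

Step 1 — Angular frequency: ω = 2π·f = 2π·1.36e+04 = 8.545e+04 rad/s.
Step 2 — Component impedances:
  R: Z = R = 2380 Ω
  L: Z = jωL = j·8.545e+04·0.0105 = 0 + j897.2 Ω
  C: Z = 1/(jωC) = -j/(ω·C) = 0 - j60.95 Ω
Step 3 — Series combination: Z_total = R + L + C = 2380 + j836.3 Ω = 2523∠19.4° Ω.
Step 4 — Power factor: PF = cos(φ) = Re(Z)/|Z| = 2380/2522.65 = 0.9435.
Step 5 — Type: Im(Z) = 836.3 ⇒ lagging (phase φ = 19.4°).

PF = 0.9435 (lagging, φ = 19.4°)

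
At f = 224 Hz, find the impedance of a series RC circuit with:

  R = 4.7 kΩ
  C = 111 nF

Step 1 — Angular frequency: ω = 2π·f = 2π·224 = 1407 rad/s.
Step 2 — Component impedances:
  R: Z = R = 4700 Ω
  C: Z = 1/(jωC) = -j/(ω·C) = 0 - j6401 Ω
Step 3 — Series combination: Z_total = R + C = 4700 - j6401 Ω = 7941∠-53.7° Ω.

Z = 4700 - j6401 Ω = 7941∠-53.7° Ω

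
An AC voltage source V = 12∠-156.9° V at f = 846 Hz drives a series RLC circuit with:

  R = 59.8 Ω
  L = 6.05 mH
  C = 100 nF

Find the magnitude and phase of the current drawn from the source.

Step 1 — Angular frequency: ω = 2π·f = 2π·846 = 5316 rad/s.
Step 2 — Component impedances:
  R: Z = R = 59.8 Ω
  L: Z = jωL = j·5316·0.00605 = 0 + j32.16 Ω
  C: Z = 1/(jωC) = -j/(ω·C) = 0 - j1881 Ω
Step 3 — Series combination: Z_total = R + L + C = 59.8 - j1849 Ω = 1850∠-88.1° Ω.
Step 4 — Source phasor: V = 12∠-156.9° V = -11.04 - j4.708 V.
Step 5 — Ohm's law: I = V / Z_total = (-11.04 - j4.708) / (59.8 - j1849) = 0.002351 - j0.006045 A.
Step 6 — Convert to polar: |I| = 0.006486 A, ∠I = -68.8°.

I = 0.006486∠-68.8° A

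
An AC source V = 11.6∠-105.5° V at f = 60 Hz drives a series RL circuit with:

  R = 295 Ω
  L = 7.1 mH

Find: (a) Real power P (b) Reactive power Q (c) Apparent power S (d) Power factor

Step 1 — Angular frequency: ω = 2π·f = 2π·60 = 377 rad/s.
Step 2 — Component impedances:
  R: Z = R = 295 Ω
  L: Z = jωL = j·377·0.0071 = 0 + j2.677 Ω
Step 3 — Series combination: Z_total = R + L = 295 + j2.677 Ω = 295∠0.5° Ω.
Step 4 — Source phasor: V = 11.6∠-105.5° V = -3.1 - j11.18 V.
Step 5 — Current: I = V / Z = -0.01085 - j0.03779 A = 0.03932∠-106.0° A.
Step 6 — Complex power: S = V·I* = 0.4561 + j0.004138 VA.
Step 7 — Real power: P = Re(S) = 0.4561 W.
Step 8 — Reactive power: Q = Im(S) = 0.004138 VAR.
Step 9 — Apparent power: |S| = 0.4561 VA.
Step 10 — Power factor: PF = P/|S| = 1 (lagging).

(a) P = 0.4561 W  (b) Q = 0.004138 VAR  (c) S = 0.4561 VA  (d) PF = 1 (lagging)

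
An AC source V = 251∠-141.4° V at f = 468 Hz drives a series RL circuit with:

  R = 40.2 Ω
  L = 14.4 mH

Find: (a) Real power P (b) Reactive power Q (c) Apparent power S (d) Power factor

Step 1 — Angular frequency: ω = 2π·f = 2π·468 = 2941 rad/s.
Step 2 — Component impedances:
  R: Z = R = 40.2 Ω
  L: Z = jωL = j·2941·0.0144 = 0 + j42.34 Ω
Step 3 — Series combination: Z_total = R + L = 40.2 + j42.34 Ω = 58.39∠46.5° Ω.
Step 4 — Source phasor: V = 251∠-141.4° V = -196.2 - j156.6 V.
Step 5 — Current: I = V / Z = -4.258 + j0.5899 A = 4.299∠172.1° A.
Step 6 — Complex power: S = V·I* = 742.9 + j782.5 VA.
Step 7 — Real power: P = Re(S) = 742.9 W.
Step 8 — Reactive power: Q = Im(S) = 782.5 VAR.
Step 9 — Apparent power: |S| = 1079 VA.
Step 10 — Power factor: PF = P/|S| = 0.6885 (lagging).

(a) P = 742.9 W  (b) Q = 782.5 VAR  (c) S = 1079 VA  (d) PF = 0.6885 (lagging)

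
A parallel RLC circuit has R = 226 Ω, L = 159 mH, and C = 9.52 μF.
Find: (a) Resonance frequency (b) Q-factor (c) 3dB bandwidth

Step 1 — Resonance: ω₀ = 1/√(LC) = 1/√(0.159·9.52e-06) = 812.8 rad/s.
Step 2 — f₀ = ω₀/(2π) = 129.4 Hz.
Step 3 — Parallel Q: Q = R/(ω₀L) = 226/(812.8·0.159) = 1.749.
Step 4 — Bandwidth: Δω = ω₀/Q = 464.8 rad/s; BW = Δω/(2π) = 73.97 Hz.

(a) f₀ = 129.4 Hz  (b) Q = 1.749  (c) BW = 73.97 Hz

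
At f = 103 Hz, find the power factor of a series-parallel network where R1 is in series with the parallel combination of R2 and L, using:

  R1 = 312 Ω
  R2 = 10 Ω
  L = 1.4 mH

Step 1 — Angular frequency: ω = 2π·f = 2π·103 = 647.2 rad/s.
Step 2 — Component impedances:
  R1: Z = R = 312 Ω
  R2: Z = R = 10 Ω
  L: Z = jωL = j·647.2·0.0014 = 0 + j0.906 Ω
Step 3 — Parallel branch: R2 || L = 1/(1/R2 + 1/L) = 0.08142 + j0.8987 Ω.
Step 4 — Series with R1: Z_total = R1 + (R2 || L) = 312.1 + j0.8987 Ω = 312.1∠0.2° Ω.
Step 5 — Power factor: PF = cos(φ) = Re(Z)/|Z| = 312.1/312.1 = 1.
Step 6 — Type: Im(Z) = 0.8987 ⇒ lagging (phase φ = 0.2°).

PF = 1 (lagging, φ = 0.2°)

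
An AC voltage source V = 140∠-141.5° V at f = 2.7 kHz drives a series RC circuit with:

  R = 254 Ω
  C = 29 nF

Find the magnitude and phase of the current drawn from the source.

Step 1 — Angular frequency: ω = 2π·f = 2π·2700 = 1.696e+04 rad/s.
Step 2 — Component impedances:
  R: Z = R = 254 Ω
  C: Z = 1/(jωC) = -j/(ω·C) = 0 - j2033 Ω
Step 3 — Series combination: Z_total = R + C = 254 - j2033 Ω = 2048∠-82.9° Ω.
Step 4 — Source phasor: V = 140∠-141.5° V = -109.6 - j87.15 V.
Step 5 — Ohm's law: I = V / Z_total = (-109.6 - j87.15) / (254 - j2033) = 0.03559 - j0.05835 A.
Step 6 — Convert to polar: |I| = 0.06834 A, ∠I = -58.6°.

I = 0.06834∠-58.6° A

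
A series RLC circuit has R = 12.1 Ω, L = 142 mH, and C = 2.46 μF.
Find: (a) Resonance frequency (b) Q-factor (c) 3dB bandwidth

Step 1 — Resonance condition Im(Z)=0 gives ω₀ = 1/√(LC).
Step 2 — ω₀ = 1/√(0.142·2.46e-06) = 1692 rad/s.
Step 3 — f₀ = ω₀/(2π) = 269.3 Hz.
Step 4 — Series Q: Q = ω₀L/R = 1692·0.142/12.1 = 19.86.
Step 5 — 3dB bandwidth: Δω = ω₀/Q = 85.21 rad/s; BW = Δω/(2π) = 13.56 Hz.

(a) f₀ = 269.3 Hz  (b) Q = 19.86  (c) BW = 13.56 Hz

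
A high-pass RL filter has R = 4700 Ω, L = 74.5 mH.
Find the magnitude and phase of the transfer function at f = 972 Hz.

Step 1 — Angular frequency: ω = 2π·972 = 6107 rad/s.
Step 2 — Transfer function: H(jω) = jωL/(R + jωL).
Step 3 — Numerator jωL = j·455; denominator R + jωL = 4700 + j455.
Step 4 — H = 0.009284 + j0.09591.
Step 5 — Magnitude: |H| = 0.09636 (-20.3 dB); phase: φ = 84.5°.

|H| = 0.09636 (-20.3 dB), φ = 84.5°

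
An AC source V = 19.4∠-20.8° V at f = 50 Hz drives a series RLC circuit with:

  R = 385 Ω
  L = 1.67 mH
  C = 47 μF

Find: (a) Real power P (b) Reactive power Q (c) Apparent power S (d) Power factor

Step 1 — Angular frequency: ω = 2π·f = 2π·50 = 314.2 rad/s.
Step 2 — Component impedances:
  R: Z = R = 385 Ω
  L: Z = jωL = j·314.2·0.00167 = 0 + j0.5246 Ω
  C: Z = 1/(jωC) = -j/(ω·C) = 0 - j67.73 Ω
Step 3 — Series combination: Z_total = R + L + C = 385 - j67.2 Ω = 390.8∠-9.9° Ω.
Step 4 — Source phasor: V = 19.4∠-20.8° V = 18.14 - j6.889 V.
Step 5 — Current: I = V / Z = 0.04874 - j0.009386 A = 0.04964∠-10.9° A.
Step 6 — Complex power: S = V·I* = 0.9487 - j0.1656 VA.
Step 7 — Real power: P = Re(S) = 0.9487 W.
Step 8 — Reactive power: Q = Im(S) = -0.1656 VAR.
Step 9 — Apparent power: |S| = 0.963 VA.
Step 10 — Power factor: PF = P/|S| = 0.9851 (leading).

(a) P = 0.9487 W  (b) Q = -0.1656 VAR  (c) S = 0.963 VA  (d) PF = 0.9851 (leading)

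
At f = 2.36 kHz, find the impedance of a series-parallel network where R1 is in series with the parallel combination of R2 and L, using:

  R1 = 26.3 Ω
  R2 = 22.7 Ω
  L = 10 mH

Step 1 — Angular frequency: ω = 2π·f = 2π·2360 = 1.483e+04 rad/s.
Step 2 — Component impedances:
  R1: Z = R = 26.3 Ω
  R2: Z = R = 22.7 Ω
  L: Z = jωL = j·1.483e+04·0.01 = 0 + j148.3 Ω
Step 3 — Parallel branch: R2 || L = 1/(1/R2 + 1/L) = 22.18 + j3.395 Ω.
Step 4 — Series with R1: Z_total = R1 + (R2 || L) = 48.48 + j3.395 Ω = 48.6∠4.0° Ω.

Z = 48.48 + j3.395 Ω = 48.6∠4.0° Ω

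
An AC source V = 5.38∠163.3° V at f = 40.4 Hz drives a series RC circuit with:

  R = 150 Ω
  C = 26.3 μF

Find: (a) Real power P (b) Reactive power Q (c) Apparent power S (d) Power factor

Step 1 — Angular frequency: ω = 2π·f = 2π·40.4 = 253.8 rad/s.
Step 2 — Component impedances:
  R: Z = R = 150 Ω
  C: Z = 1/(jωC) = -j/(ω·C) = 0 - j149.8 Ω
Step 3 — Series combination: Z_total = R + C = 150 - j149.8 Ω = 212∠-45.0° Ω.
Step 4 — Source phasor: V = 5.38∠163.3° V = -5.153 + j1.546 V.
Step 5 — Current: I = V / Z = -0.02235 - j0.01202 A = 0.02538∠-151.7° A.
Step 6 — Complex power: S = V·I* = 0.09662 - j0.09648 VA.
Step 7 — Real power: P = Re(S) = 0.09662 W.
Step 8 — Reactive power: Q = Im(S) = -0.09648 VAR.
Step 9 — Apparent power: |S| = 0.1365 VA.
Step 10 — Power factor: PF = P/|S| = 0.7076 (leading).

(a) P = 0.09662 W  (b) Q = -0.09648 VAR  (c) S = 0.1365 VA  (d) PF = 0.7076 (leading)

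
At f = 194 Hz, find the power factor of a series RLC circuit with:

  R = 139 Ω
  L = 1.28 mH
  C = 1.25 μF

Step 1 — Angular frequency: ω = 2π·f = 2π·194 = 1219 rad/s.
Step 2 — Component impedances:
  R: Z = R = 139 Ω
  L: Z = jωL = j·1219·0.00128 = 0 + j1.56 Ω
  C: Z = 1/(jωC) = -j/(ω·C) = 0 - j656.3 Ω
Step 3 — Series combination: Z_total = R + L + C = 139 - j654.7 Ω = 669.3∠-78.0° Ω.
Step 4 — Power factor: PF = cos(φ) = Re(Z)/|Z| = 139/669.3 = 0.2077.
Step 5 — Type: Im(Z) = -654.7 ⇒ leading (phase φ = -78.0°).

PF = 0.2077 (leading, φ = -78.0°)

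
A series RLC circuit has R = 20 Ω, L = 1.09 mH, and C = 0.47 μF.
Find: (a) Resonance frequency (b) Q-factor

Step 1 — Resonance condition Im(Z)=0 gives ω₀ = 1/√(LC).
Step 2 — ω₀ = 1/√(0.00109·4.7e-07) = 4.418e+04 rad/s.
Step 3 — f₀ = ω₀/(2π) = 7032 Hz.
Step 4 — Series Q: Q = ω₀L/R = 4.418e+04·0.00109/20 = 2.408.

(a) f₀ = 7032 Hz  (b) Q = 2.408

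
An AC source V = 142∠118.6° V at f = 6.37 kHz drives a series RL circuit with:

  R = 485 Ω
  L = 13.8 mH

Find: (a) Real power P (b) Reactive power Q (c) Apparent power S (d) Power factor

Step 1 — Angular frequency: ω = 2π·f = 2π·6370 = 4.002e+04 rad/s.
Step 2 — Component impedances:
  R: Z = R = 485 Ω
  L: Z = jωL = j·4.002e+04·0.0138 = 0 + j552.3 Ω
Step 3 — Series combination: Z_total = R + L = 485 + j552.3 Ω = 735∠48.7° Ω.
Step 4 — Source phasor: V = 142∠118.6° V = -67.97 + j124.7 V.
Step 5 — Current: I = V / Z = 0.06643 + j0.1814 A = 0.1932∠69.9° A.
Step 6 — Complex power: S = V·I* = 18.1 + j20.61 VA.
Step 7 — Real power: P = Re(S) = 18.1 W.
Step 8 — Reactive power: Q = Im(S) = 20.61 VAR.
Step 9 — Apparent power: |S| = 27.43 VA.
Step 10 — Power factor: PF = P/|S| = 0.6598 (lagging).

(a) P = 18.1 W  (b) Q = 20.61 VAR  (c) S = 27.43 VA  (d) PF = 0.6598 (lagging)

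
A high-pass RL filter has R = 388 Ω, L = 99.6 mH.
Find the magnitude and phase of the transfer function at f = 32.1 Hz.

Step 1 — Angular frequency: ω = 2π·32.1 = 201.7 rad/s.
Step 2 — Transfer function: H(jω) = jωL/(R + jωL).
Step 3 — Numerator jωL = j·20.09; denominator R + jωL = 388 + j20.09.
Step 4 — H = 0.002673 + j0.05164.
Step 5 — Magnitude: |H| = 0.0517 (-25.7 dB); phase: φ = 87.0°.

|H| = 0.0517 (-25.7 dB), φ = 87.0°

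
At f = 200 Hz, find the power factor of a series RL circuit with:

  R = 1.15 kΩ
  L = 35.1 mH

Step 1 — Angular frequency: ω = 2π·f = 2π·200 = 1257 rad/s.
Step 2 — Component impedances:
  R: Z = R = 1150 Ω
  L: Z = jωL = j·1257·0.0351 = 0 + j44.11 Ω
Step 3 — Series combination: Z_total = R + L = 1150 + j44.11 Ω = 1151∠2.2° Ω.
Step 4 — Power factor: PF = cos(φ) = Re(Z)/|Z| = 1150/1150.8 = 0.9993.
Step 5 — Type: Im(Z) = 44.11 ⇒ lagging (phase φ = 2.2°).

PF = 0.9993 (lagging, φ = 2.2°)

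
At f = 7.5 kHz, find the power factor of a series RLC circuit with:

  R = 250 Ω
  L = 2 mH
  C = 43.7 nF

Step 1 — Angular frequency: ω = 2π·f = 2π·7500 = 4.712e+04 rad/s.
Step 2 — Component impedances:
  R: Z = R = 250 Ω
  L: Z = jωL = j·4.712e+04·0.002 = 0 + j94.25 Ω
  C: Z = 1/(jωC) = -j/(ω·C) = 0 - j485.6 Ω
Step 3 — Series combination: Z_total = R + L + C = 250 - j391.4 Ω = 464.4∠-57.4° Ω.
Step 4 — Power factor: PF = cos(φ) = Re(Z)/|Z| = 250/464.4 = 0.5383.
Step 5 — Type: Im(Z) = -391.4 ⇒ leading (phase φ = -57.4°).

PF = 0.5383 (leading, φ = -57.4°)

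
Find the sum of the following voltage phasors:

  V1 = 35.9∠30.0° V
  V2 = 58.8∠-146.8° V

Step 1 — Convert each phasor to rectangular form:
  V1 = 35.9·(cos(30.0°) + j·sin(30.0°)) = 31.09 + j17.95 V
  V2 = 58.8·(cos(-146.8°) + j·sin(-146.8°)) = -49.2 - j32.2 V
Step 2 — Sum components: V_total = -18.11 - j14.25 V.
Step 3 — Convert to polar: |V_total| = 23.04 V, ∠V_total = -141.8°.

V_total = 23.04∠-141.8° V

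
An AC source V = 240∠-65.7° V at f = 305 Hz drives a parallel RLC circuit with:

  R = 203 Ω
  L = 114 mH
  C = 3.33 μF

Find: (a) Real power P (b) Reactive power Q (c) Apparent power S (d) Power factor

Step 1 — Angular frequency: ω = 2π·f = 2π·305 = 1916 rad/s.
Step 2 — Component impedances:
  R: Z = R = 203 Ω
  L: Z = jωL = j·1916·0.114 = 0 + j218.5 Ω
  C: Z = 1/(jωC) = -j/(ω·C) = 0 - j156.7 Ω
Step 3 — Parallel combination: 1/Z_total = 1/R + 1/L + 1/C; Z_total = 179 - j65.55 Ω = 190.6∠-20.1° Ω.
Step 4 — Source phasor: V = 240∠-65.7° V = 98.76 - j218.7 V.
Step 5 — Current: I = V / Z = 0.8812 - j0.8993 A = 1.259∠-45.6° A.
Step 6 — Complex power: S = V·I* = 283.7 - j103.9 VA.
Step 7 — Real power: P = Re(S) = 283.7 W.
Step 8 — Reactive power: Q = Im(S) = -103.9 VAR.
Step 9 — Apparent power: |S| = 302.2 VA.
Step 10 — Power factor: PF = P/|S| = 0.939 (leading).

(a) P = 283.7 W  (b) Q = -103.9 VAR  (c) S = 302.2 VA  (d) PF = 0.939 (leading)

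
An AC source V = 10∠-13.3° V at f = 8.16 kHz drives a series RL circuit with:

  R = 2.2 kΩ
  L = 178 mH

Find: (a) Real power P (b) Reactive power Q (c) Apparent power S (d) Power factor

Step 1 — Angular frequency: ω = 2π·f = 2π·8160 = 5.127e+04 rad/s.
Step 2 — Component impedances:
  R: Z = R = 2200 Ω
  L: Z = jωL = j·5.127e+04·0.178 = 0 + j9126 Ω
Step 3 — Series combination: Z_total = R + L = 2200 + j9126 Ω = 9388∠76.4° Ω.
Step 4 — Source phasor: V = 10∠-13.3° V = 9.732 - j2.3 V.
Step 5 — Current: I = V / Z = 4.711e-06 - j0.001065 A = 0.001065∠-89.7° A.
Step 6 — Complex power: S = V·I* = 0.002496 + j0.01036 VA.
Step 7 — Real power: P = Re(S) = 0.002496 W.
Step 8 — Reactive power: Q = Im(S) = 0.01036 VAR.
Step 9 — Apparent power: |S| = 0.01065 VA.
Step 10 — Power factor: PF = P/|S| = 0.2344 (lagging).

(a) P = 0.002496 W  (b) Q = 0.01036 VAR  (c) S = 0.01065 VA  (d) PF = 0.2344 (lagging)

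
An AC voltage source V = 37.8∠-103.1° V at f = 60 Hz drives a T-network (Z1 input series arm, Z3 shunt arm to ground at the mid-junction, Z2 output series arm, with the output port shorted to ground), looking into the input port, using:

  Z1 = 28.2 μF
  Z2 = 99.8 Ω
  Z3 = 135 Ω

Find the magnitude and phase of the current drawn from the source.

Step 1 — Angular frequency: ω = 2π·f = 2π·60 = 377 rad/s.
Step 2 — Component impedances:
  Z1: Z = 1/(jωC) = -j/(ω·C) = 0 - j94.06 Ω
  Z2: Z = R = 99.8 Ω
  Z3: Z = R = 135 Ω
Step 3 — With the output port shorted to ground, the output series arm Z2 runs from the junction to ground; the shunt arm Z3 also runs from the junction to ground. They appear in parallel: Z3 || Z2 = 57.38 Ω.
Step 4 — Series with input arm Z1: Z_in = Z1 + (Z3 || Z2) = 57.38 - j94.06 Ω = 110.2∠-58.6° Ω.
Step 5 — Source phasor: V = 37.8∠-103.1° V = -8.567 - j36.82 V.
Step 6 — Ohm's law: I = V / Z_total = (-8.567 - j36.82) / (57.38 - j94.06) = 0.2448 - j0.2404 A.
Step 7 — Convert to polar: |I| = 0.3431 A, ∠I = -44.5°.

I = 0.3431∠-44.5° A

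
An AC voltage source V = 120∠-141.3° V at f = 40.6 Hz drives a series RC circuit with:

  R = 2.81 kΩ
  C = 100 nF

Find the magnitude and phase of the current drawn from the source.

Step 1 — Angular frequency: ω = 2π·f = 2π·40.6 = 255.1 rad/s.
Step 2 — Component impedances:
  R: Z = R = 2810 Ω
  C: Z = 1/(jωC) = -j/(ω·C) = 0 - j3.92e+04 Ω
Step 3 — Series combination: Z_total = R + C = 2810 - j3.92e+04 Ω = 3.93e+04∠-85.9° Ω.
Step 4 — Source phasor: V = 120∠-141.3° V = -93.65 - j75.03 V.
Step 5 — Ohm's law: I = V / Z_total = (-93.65 - j75.03) / (2810 - j3.92e+04) = 0.001734 - j0.002513 A.
Step 6 — Convert to polar: |I| = 0.003053 A, ∠I = -55.4°.

I = 0.003053∠-55.4° A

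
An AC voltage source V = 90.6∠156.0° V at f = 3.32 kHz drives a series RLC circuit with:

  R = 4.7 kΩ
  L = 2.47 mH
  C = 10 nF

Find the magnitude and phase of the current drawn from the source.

Step 1 — Angular frequency: ω = 2π·f = 2π·3320 = 2.086e+04 rad/s.
Step 2 — Component impedances:
  R: Z = R = 4700 Ω
  L: Z = jωL = j·2.086e+04·0.00247 = 0 + j51.52 Ω
  C: Z = 1/(jωC) = -j/(ω·C) = 0 - j4794 Ω
Step 3 — Series combination: Z_total = R + L + C = 4700 - j4742 Ω = 6677∠-45.3° Ω.
Step 4 — Source phasor: V = 90.6∠156.0° V = -82.77 + j36.85 V.
Step 5 — Ohm's law: I = V / Z_total = (-82.77 + j36.85) / (4700 - j4742) = -0.01265 - j0.00492 A.
Step 6 — Convert to polar: |I| = 0.01357 A, ∠I = -158.7°.

I = 0.01357∠-158.7° A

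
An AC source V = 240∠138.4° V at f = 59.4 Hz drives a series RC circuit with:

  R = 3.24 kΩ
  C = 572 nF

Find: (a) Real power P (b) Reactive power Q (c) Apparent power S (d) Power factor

Step 1 — Angular frequency: ω = 2π·f = 2π·59.4 = 373.2 rad/s.
Step 2 — Component impedances:
  R: Z = R = 3240 Ω
  C: Z = 1/(jωC) = -j/(ω·C) = 0 - j4684 Ω
Step 3 — Series combination: Z_total = R + C = 3240 - j4684 Ω = 5696∠-55.3° Ω.
Step 4 — Source phasor: V = 240∠138.4° V = -179.5 + j159.3 V.
Step 5 — Current: I = V / Z = -0.04093 - j0.01 A = 0.04214∠-166.3° A.
Step 6 — Complex power: S = V·I* = 5.753 - j8.317 VA.
Step 7 — Real power: P = Re(S) = 5.753 W.
Step 8 — Reactive power: Q = Im(S) = -8.317 VAR.
Step 9 — Apparent power: |S| = 10.11 VA.
Step 10 — Power factor: PF = P/|S| = 0.5689 (leading).

(a) P = 5.753 W  (b) Q = -8.317 VAR  (c) S = 10.11 VA  (d) PF = 0.5689 (leading)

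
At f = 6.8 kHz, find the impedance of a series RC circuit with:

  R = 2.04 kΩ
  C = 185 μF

Step 1 — Angular frequency: ω = 2π·f = 2π·6800 = 4.273e+04 rad/s.
Step 2 — Component impedances:
  R: Z = R = 2040 Ω
  C: Z = 1/(jωC) = -j/(ω·C) = 0 - j0.1265 Ω
Step 3 — Series combination: Z_total = R + C = 2040 - j0.1265 Ω = 2040∠-0.0° Ω.

Z = 2040 - j0.1265 Ω = 2040∠-0.0° Ω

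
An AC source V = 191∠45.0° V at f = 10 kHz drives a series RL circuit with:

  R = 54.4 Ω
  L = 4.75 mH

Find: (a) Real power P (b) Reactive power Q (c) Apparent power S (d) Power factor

Step 1 — Angular frequency: ω = 2π·f = 2π·1e+04 = 6.283e+04 rad/s.
Step 2 — Component impedances:
  R: Z = R = 54.4 Ω
  L: Z = jωL = j·6.283e+04·0.00475 = 0 + j298.5 Ω
Step 3 — Series combination: Z_total = R + L = 54.4 + j298.5 Ω = 303.4∠79.7° Ω.
Step 4 — Source phasor: V = 191∠45.0° V = 135.1 + j135.1 V.
Step 5 — Current: I = V / Z = 0.5178 - j0.3581 A = 0.6296∠-34.7° A.
Step 6 — Complex power: S = V·I* = 21.56 + j118.3 VA.
Step 7 — Real power: P = Re(S) = 21.56 W.
Step 8 — Reactive power: Q = Im(S) = 118.3 VAR.
Step 9 — Apparent power: |S| = 120.3 VA.
Step 10 — Power factor: PF = P/|S| = 0.1793 (lagging).

(a) P = 21.56 W  (b) Q = 118.3 VAR  (c) S = 120.3 VA  (d) PF = 0.1793 (lagging)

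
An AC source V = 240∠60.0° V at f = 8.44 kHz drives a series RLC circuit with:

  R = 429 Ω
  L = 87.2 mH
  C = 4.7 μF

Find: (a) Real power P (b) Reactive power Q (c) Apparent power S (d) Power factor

Step 1 — Angular frequency: ω = 2π·f = 2π·8440 = 5.303e+04 rad/s.
Step 2 — Component impedances:
  R: Z = R = 429 Ω
  L: Z = jωL = j·5.303e+04·0.0872 = 0 + j4624 Ω
  C: Z = 1/(jωC) = -j/(ω·C) = 0 - j4.012 Ω
Step 3 — Series combination: Z_total = R + L + C = 429 + j4620 Ω = 4640∠84.7° Ω.
Step 4 — Source phasor: V = 240∠60.0° V = 120 + j207.8 V.
Step 5 — Current: I = V / Z = 0.04699 - j0.02161 A = 0.05172∠-24.7° A.
Step 6 — Complex power: S = V·I* = 1.148 + j12.36 VA.
Step 7 — Real power: P = Re(S) = 1.148 W.
Step 8 — Reactive power: Q = Im(S) = 12.36 VAR.
Step 9 — Apparent power: |S| = 12.41 VA.
Step 10 — Power factor: PF = P/|S| = 0.09246 (lagging).

(a) P = 1.148 W  (b) Q = 12.36 VAR  (c) S = 12.41 VA  (d) PF = 0.09246 (lagging)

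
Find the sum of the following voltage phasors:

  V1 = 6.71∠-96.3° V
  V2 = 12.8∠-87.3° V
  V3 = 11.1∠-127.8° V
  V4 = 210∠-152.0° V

Step 1 — Convert each phasor to rectangular form:
  V1 = 6.71·(cos(-96.3°) + j·sin(-96.3°)) = -0.7363 - j6.669 V
  V2 = 12.8·(cos(-87.3°) + j·sin(-87.3°)) = 0.603 - j12.79 V
  V3 = 11.1·(cos(-127.8°) + j·sin(-127.8°)) = -6.803 - j8.771 V
  V4 = 210·(cos(-152.0°) + j·sin(-152.0°)) = -185.4 - j98.59 V
Step 2 — Sum components: V_total = -192.4 - j126.8 V.
Step 3 — Convert to polar: |V_total| = 230.4 V, ∠V_total = -146.6°.

V_total = 230.4∠-146.6° V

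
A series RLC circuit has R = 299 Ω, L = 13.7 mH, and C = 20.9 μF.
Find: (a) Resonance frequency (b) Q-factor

Step 1 — Resonance condition Im(Z)=0 gives ω₀ = 1/√(LC).
Step 2 — ω₀ = 1/√(0.0137·2.09e-05) = 1869 rad/s.
Step 3 — f₀ = ω₀/(2π) = 297.4 Hz.
Step 4 — Series Q: Q = ω₀L/R = 1869·0.0137/299 = 0.08563.

(a) f₀ = 297.4 Hz  (b) Q = 0.08563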